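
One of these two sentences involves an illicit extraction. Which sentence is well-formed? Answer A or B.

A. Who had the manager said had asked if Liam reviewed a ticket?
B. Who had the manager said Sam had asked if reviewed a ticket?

In B, the wh-phrase is extracted from inside a wh-island (introduced by "if"), which blocks movement.
In A, the extraction path crosses only that-complement boundaries, which are transparent.
So A is grammatical.

A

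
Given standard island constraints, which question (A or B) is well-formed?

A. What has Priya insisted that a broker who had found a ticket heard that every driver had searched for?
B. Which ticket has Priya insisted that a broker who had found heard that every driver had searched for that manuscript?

A

In B, the wh-phrase is extracted from inside a complex-NP island (relative clause) (introduced by "who"), which blocks movement.
In A, the extraction path crosses only that-complement boundaries, which are transparent.
So A is grammatical.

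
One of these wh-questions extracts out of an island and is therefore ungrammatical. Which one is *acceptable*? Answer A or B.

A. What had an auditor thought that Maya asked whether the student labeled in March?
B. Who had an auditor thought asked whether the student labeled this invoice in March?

In A, the wh-phrase is extracted from inside a wh-island (introduced by "whether"), which blocks movement.
In B, the extraction path crosses only that-complement boundaries, which are transparent.
So B is grammatical.

B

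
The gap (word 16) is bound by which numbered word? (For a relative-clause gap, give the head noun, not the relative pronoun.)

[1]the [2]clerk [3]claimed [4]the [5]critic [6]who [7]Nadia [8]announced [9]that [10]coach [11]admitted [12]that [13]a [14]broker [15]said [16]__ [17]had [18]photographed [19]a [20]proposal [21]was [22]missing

5

The gap at 16 is the subject of "photographed", inside a relative clause.
The relative pronoun is "who" (word 6); it is bound by the head noun immediately before it.
Its filler is the head noun "critic", at word 5.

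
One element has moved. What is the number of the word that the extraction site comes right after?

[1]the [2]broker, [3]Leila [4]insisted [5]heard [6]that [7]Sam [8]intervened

The displaced element is "the broker" (word 2).
It is linked across 1 clause boundary (Ø).
It functions as the subject of "heard", so the gap sits immediately after word 4 ("insisted").
Base order: Leila insisted the broker heard that Sam intervened.

4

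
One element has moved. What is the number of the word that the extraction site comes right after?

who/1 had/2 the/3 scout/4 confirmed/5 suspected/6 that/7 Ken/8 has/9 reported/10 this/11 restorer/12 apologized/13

5

The displaced element is "who" (word 1).
It is linked across 1 clause boundary (Ø).
It functions as the subject of "suspected", so the gap sits immediately after word 5 ("confirmed").
Base order: The scout had confirmed who suspected that Ken has reported this restorer apologized.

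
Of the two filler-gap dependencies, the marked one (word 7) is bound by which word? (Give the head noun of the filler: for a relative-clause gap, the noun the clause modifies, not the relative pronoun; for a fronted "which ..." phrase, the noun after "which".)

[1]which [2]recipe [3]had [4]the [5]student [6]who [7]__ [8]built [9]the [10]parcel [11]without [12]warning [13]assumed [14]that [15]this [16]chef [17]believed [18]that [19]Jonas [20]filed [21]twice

5

The marked gap is inside the relative clause, the subject of "built".
Its filler is the head noun "student" (via "who"), at word 5.
(The other dependency links word 2 to a gap after word 20.)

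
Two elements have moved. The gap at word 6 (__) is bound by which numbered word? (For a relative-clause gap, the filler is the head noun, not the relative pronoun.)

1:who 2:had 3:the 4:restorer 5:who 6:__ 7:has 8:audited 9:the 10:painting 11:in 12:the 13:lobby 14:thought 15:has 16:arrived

The marked gap is inside the relative clause, the subject of "audited".
Its filler is the head noun "restorer" (via "who"), at word 4.
(The other dependency links word 1 to a gap after word 14.)

4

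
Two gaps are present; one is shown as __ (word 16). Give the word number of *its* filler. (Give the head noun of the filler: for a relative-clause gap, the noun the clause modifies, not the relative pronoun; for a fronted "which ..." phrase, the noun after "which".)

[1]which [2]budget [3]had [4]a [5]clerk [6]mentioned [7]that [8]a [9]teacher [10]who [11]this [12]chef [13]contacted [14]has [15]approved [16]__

The marked gap is the direct object of "approved".
Its filler is the fronted wh-phrase "which budget", at word 2.
(The other dependency links word 9 to a gap after word 13.)

2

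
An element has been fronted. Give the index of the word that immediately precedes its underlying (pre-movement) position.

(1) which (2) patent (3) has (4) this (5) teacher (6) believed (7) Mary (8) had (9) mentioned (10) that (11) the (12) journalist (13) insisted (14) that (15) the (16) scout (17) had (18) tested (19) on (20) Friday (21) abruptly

18

The displaced element is "which patent" (word 2).
It is linked across 3 clause boundaries (Ø → that → that).
It functions as the direct object of "tested", so the gap sits immediately after word 18 ("tested").
Base order: This teacher has believed Mary had mentioned that the journalist insisted that the scout had tested which patent on Friday abruptly.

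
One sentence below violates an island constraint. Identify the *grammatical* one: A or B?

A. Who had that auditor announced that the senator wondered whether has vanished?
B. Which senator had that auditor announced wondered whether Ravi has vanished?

B

In A, the wh-phrase is extracted from inside a wh-island (introduced by "whether"), which blocks movement.
In B, the extraction path crosses only that-complement boundaries, which are transparent.
So B is grammatical.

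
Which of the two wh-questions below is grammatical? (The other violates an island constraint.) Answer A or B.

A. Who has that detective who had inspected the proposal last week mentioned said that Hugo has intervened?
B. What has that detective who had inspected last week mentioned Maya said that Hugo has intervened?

A

In B, the wh-phrase is extracted from inside a complex-NP island (relative clause) (introduced by "who"), which blocks movement.
In A, the extraction path crosses only that-complement boundaries, which are transparent.
So A is grammatical.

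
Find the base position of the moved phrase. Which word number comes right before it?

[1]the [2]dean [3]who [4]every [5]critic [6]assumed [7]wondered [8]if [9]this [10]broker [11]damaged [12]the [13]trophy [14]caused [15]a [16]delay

The displaced element is "the dean" (word 2).
It is linked across 1 clause boundary (Ø).
It functions as the subject of "wondered", so the gap sits immediately after word 6 ("assumed").
Base order: Every critic assumed that the dean wondered if this broker damaged the trophy.

6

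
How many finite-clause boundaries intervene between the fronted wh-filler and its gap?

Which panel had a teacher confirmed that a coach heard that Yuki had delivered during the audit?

"which panel" is extracted from the object of "delivered".
Boundaries crossed, outermost first: [that], [that] — 2 in total.

2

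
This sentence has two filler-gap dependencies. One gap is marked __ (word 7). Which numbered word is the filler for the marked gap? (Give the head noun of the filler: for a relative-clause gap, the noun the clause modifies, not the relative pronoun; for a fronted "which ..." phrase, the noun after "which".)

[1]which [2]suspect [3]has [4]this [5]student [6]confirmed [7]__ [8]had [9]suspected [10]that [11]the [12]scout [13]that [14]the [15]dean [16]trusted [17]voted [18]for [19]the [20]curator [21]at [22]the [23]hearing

The marked gap is the subject of "suspected".
Its filler is the fronted wh-phrase "which suspect", at word 2.
(The other dependency links word 12 to a gap after word 16.)

2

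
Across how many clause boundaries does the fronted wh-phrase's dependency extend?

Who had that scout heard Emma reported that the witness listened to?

"who" is extracted from the PP object of "listened".
Boundaries crossed, outermost first: [Ø], [that] — 2 in total.

2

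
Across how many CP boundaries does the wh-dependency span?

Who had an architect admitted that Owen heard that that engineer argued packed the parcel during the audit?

3

"who" is extracted from the subject of "packed".
Boundaries crossed, outermost first: [that], [that], [Ø] — 3 in total.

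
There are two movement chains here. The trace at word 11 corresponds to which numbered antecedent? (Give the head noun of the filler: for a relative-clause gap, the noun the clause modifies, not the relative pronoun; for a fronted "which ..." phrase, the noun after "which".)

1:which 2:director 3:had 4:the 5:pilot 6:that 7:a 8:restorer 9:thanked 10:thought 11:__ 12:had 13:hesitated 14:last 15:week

The marked gap is the subject of "hesitated".
Its filler is the fronted wh-phrase "which director", at word 2.
(The other dependency links word 5 to a gap after word 9.)

2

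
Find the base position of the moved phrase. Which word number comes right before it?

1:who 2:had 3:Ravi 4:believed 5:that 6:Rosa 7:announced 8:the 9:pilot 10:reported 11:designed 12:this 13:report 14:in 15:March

10

The displaced element is "who" (word 1).
It is linked across 3 clause boundaries (that → Ø → Ø).
It functions as the subject of "designed", so the gap sits immediately after word 10 ("reported").
Base order: Ravi had believed that Rosa announced the pilot reported that who designed this report in March.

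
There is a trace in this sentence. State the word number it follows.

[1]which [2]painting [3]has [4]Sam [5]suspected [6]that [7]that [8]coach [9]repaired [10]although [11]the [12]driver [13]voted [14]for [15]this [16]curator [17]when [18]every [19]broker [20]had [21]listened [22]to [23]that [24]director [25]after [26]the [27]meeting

9

The displaced element is "which painting" (word 2).
It is linked across 1 clause boundary (that).
It functions as the direct object of "repaired", so the gap sits immediately after word 9 ("repaired").
Base order: Sam has suspected that that coach repaired which painting although the driver voted for this curator when every broker had listened to that director after the meeting.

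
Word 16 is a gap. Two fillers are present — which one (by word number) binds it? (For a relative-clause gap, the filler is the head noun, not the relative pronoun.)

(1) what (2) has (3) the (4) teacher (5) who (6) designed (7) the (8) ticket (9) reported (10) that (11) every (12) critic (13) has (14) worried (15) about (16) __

The marked gap is the object of the preposition "about" of "worried".
Its filler is the fronted wh-phrase "what", at word 1.
(The other dependency links word 4 to a gap after word 5.)

1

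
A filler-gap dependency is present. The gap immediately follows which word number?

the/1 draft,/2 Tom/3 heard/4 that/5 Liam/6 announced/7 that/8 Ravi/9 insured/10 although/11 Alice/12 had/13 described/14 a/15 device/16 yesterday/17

The displaced element is "the draft" (word 2).
It is linked across 2 clause boundaries (that → that).
It functions as the direct object of "insured", so the gap sits immediately after word 10 ("insured").
Base order: Tom heard that Liam announced that Ravi insured the draft although Alice had described a device yesterday.

10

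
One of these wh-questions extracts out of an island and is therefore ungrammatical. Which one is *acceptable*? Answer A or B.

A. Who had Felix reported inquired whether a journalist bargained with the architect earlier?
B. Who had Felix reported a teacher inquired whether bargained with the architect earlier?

A

In B, the wh-phrase is extracted from inside a wh-island (introduced by "whether"), which blocks movement.
In A, the extraction path crosses only that-complement boundaries, which are transparent.
So A is grammatical.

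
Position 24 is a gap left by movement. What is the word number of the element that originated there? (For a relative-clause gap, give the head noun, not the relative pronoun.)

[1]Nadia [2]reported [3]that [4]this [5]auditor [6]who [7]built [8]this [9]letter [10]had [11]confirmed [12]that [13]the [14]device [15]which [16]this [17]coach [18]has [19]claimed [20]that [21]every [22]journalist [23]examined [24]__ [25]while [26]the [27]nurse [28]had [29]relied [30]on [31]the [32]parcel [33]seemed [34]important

The gap at 24 is the object of "examined", inside a relative clause.
The relative pronoun is "which" (word 15); it is bound by the head noun immediately before it.
Its filler is the head noun "device", at word 14.

14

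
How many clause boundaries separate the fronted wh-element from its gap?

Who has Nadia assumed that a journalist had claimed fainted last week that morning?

2

"who" is extracted from the subject of "fainted".
Boundaries crossed, outermost first: [that], [Ø] — 2 in total.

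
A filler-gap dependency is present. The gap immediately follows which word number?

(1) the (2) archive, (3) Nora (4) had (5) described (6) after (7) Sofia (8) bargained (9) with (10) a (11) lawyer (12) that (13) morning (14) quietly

The displaced element is "the archive" (word 2).
It functions as the direct object of "described", so the gap sits immediately after word 5 ("described").
Base order: Nora had described the archive after Sofia bargained with a lawyer that morning quietly.

5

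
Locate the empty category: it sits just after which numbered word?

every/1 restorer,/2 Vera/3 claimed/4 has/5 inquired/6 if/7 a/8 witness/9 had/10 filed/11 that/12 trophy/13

4

The displaced element is "every restorer" (word 2).
It is linked across 1 clause boundary (Ø).
It functions as the subject of "inquired", so the gap sits immediately after word 4 ("claimed").
Base order: Vera claimed that every restorer has inquired if a witness had filed that trophy.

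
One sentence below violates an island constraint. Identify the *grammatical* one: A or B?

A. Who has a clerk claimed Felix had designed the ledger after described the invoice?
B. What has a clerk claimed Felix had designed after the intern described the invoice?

In A, the wh-phrase is extracted from inside an adjunct island (introduced by "after"), which blocks movement.
In B, the extraction path crosses only that-complement boundaries, which are transparent.
So B is grammatical.

B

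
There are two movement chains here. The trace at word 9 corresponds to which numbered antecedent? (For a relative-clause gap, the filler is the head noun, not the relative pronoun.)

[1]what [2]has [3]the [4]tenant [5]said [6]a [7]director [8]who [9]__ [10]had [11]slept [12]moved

7

The marked gap is inside the relative clause, the subject of "slept".
Its filler is the head noun "director" (via "who"), at word 7.
(The other dependency links word 1 to a gap after word 12.)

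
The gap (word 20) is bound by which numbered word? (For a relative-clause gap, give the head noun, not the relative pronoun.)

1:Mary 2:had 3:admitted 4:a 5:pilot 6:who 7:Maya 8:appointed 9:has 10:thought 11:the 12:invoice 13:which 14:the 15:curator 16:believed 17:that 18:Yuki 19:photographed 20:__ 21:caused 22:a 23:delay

The gap at 20 is the object of "photographed", inside a relative clause.
The relative pronoun is "which" (word 13); it is bound by the head noun immediately before it.
Its filler is the head noun "invoice", at word 12.

12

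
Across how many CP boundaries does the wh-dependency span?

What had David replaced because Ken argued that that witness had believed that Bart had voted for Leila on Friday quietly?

"what" originates inside the matrix clause — no clause boundary is crossed.

0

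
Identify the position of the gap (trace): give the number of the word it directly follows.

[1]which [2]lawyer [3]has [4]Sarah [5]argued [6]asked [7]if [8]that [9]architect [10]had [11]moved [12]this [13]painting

The displaced element is "which lawyer" (word 2).
It is linked across 1 clause boundary (Ø).
It functions as the subject of "asked", so the gap sits immediately after word 5 ("argued").
Base order: Sarah has argued that which lawyer asked if that architect had moved this painting.

5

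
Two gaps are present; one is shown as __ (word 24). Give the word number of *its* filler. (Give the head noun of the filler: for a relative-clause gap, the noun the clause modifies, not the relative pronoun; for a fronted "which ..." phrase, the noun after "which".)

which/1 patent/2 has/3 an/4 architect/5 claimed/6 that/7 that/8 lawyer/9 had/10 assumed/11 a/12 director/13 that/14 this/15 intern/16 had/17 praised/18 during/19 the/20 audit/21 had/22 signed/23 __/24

The marked gap is the direct object of "signed".
Its filler is the fronted wh-phrase "which patent", at word 2.
(The other dependency links word 13 to a gap after word 18.)

2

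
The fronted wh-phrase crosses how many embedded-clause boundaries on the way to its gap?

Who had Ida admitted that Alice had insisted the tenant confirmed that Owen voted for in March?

"who" is extracted from the PP object of "voted".
Boundaries crossed, outermost first: [that], [Ø], [that] — 3 in total.

3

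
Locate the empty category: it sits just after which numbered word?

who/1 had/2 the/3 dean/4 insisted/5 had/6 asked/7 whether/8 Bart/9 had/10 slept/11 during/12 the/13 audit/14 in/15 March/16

5

The displaced element is "who" (word 1).
It is linked across 1 clause boundary (Ø).
It functions as the subject of "asked", so the gap sits immediately after word 5 ("insisted").
Base order: The dean had insisted that who had asked whether Bart had slept during the audit in March.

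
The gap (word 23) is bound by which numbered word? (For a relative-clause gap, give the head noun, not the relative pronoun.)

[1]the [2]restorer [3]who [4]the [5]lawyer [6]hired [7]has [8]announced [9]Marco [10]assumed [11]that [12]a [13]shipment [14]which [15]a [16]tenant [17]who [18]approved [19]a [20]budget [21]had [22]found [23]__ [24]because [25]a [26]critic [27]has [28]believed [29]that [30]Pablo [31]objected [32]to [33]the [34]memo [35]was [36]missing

13

The gap at 23 is the object of "found", inside a relative clause.
The relative pronoun is "which" (word 14); it is bound by the head noun immediately before it.
Its filler is the head noun "shipment", at word 13.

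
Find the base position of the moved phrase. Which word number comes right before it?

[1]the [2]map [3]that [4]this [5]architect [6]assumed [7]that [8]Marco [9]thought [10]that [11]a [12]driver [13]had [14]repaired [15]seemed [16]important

The displaced element is "the map" (word 2).
It is linked across 2 clause boundaries (that → that).
It functions as the direct object of "repaired", so the gap sits immediately after word 14 ("repaired").
Base order: This architect assumed that Marco thought that a driver had repaired the map.

14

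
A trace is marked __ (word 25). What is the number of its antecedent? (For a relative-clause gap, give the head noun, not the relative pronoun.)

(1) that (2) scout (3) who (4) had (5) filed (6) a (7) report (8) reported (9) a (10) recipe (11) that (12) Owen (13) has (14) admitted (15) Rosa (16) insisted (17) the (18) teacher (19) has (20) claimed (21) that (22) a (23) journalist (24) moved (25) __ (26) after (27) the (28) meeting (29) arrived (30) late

10

The gap at 25 is the object of "moved", inside a relative clause.
The relative pronoun is "that" (word 11); it is bound by the head noun immediately before it.
Its filler is the head noun "recipe", at word 10.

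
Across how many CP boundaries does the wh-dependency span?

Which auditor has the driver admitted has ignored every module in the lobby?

1

"which auditor" is extracted from the subject of "ignored".
Boundaries crossed, outermost first: [Ø] — 1 in total.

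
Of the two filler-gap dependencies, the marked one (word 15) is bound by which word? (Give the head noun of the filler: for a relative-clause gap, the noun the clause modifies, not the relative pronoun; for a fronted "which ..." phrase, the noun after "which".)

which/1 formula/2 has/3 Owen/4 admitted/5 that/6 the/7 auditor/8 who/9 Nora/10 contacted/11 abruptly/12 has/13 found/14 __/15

2

The marked gap is the direct object of "found".
Its filler is the fronted wh-phrase "which formula", at word 2.
(The other dependency links word 8 to a gap after word 11.)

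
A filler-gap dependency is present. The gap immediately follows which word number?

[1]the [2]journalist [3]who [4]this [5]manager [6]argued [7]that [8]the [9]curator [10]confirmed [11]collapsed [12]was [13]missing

The displaced element is "the journalist" (word 2).
It is linked across 2 clause boundaries (that → Ø).
It functions as the subject of "collapsed", so the gap sits immediately after word 10 ("confirmed").
Base order: This manager argued that the curator confirmed the journalist collapsed.

10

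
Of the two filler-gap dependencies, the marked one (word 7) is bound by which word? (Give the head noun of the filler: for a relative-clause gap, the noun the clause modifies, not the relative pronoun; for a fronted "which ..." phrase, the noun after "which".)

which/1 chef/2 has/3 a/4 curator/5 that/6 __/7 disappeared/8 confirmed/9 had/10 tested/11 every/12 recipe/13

The marked gap is inside the relative clause, the subject of "disappeared".
Its filler is the head noun "curator" (via "that"), at word 5.
(The other dependency links word 2 to a gap after word 9.)

5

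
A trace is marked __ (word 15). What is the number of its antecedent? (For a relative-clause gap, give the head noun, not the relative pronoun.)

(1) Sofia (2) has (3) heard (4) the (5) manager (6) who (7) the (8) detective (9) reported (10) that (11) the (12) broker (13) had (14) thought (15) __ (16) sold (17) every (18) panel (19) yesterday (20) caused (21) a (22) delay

5

The gap at 15 is the subject of "sold", inside a relative clause.
The relative pronoun is "who" (word 6); it is bound by the head noun immediately before it.
Its filler is the head noun "manager", at word 5.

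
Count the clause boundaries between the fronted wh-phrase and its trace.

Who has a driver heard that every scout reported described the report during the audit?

"who" is extracted from the subject of "described".
Boundaries crossed, outermost first: [that], [Ø] — 2 in total.

2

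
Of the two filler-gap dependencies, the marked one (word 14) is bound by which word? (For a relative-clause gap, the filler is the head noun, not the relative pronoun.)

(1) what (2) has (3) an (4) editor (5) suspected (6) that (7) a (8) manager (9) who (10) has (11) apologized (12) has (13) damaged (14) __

1

The marked gap is the direct object of "damaged".
Its filler is the fronted wh-phrase "what", at word 1.
(The other dependency links word 8 to a gap after word 9.)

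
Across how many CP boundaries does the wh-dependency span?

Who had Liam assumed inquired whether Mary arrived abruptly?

"who" is extracted from the subject of "inquired".
Boundaries crossed, outermost first: [Ø] — 1 in total.

1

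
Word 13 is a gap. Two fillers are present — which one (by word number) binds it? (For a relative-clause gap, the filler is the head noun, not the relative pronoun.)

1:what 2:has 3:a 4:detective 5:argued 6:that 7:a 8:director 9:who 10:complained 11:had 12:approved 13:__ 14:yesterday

The marked gap is the direct object of "approved".
Its filler is the fronted wh-phrase "what", at word 1.
(The other dependency links word 8 to a gap after word 9.)

1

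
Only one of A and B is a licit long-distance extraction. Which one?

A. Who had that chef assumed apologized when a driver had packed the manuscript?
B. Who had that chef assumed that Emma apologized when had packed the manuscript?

A

In B, the wh-phrase is extracted from inside an adjunct island (introduced by "when"), which blocks movement.
In A, the extraction path crosses only that-complement boundaries, which are transparent.
So A is grammatical.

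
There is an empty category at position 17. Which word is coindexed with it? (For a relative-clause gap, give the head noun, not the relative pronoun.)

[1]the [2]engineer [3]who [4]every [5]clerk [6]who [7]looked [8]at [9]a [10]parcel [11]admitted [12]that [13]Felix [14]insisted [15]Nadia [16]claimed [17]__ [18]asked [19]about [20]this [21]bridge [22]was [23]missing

2

The gap at 17 is the subject of "asked", inside a relative clause.
The relative pronoun is "who" (word 3); it is bound by the head noun immediately before it.
Its filler is the head noun "engineer", at word 2.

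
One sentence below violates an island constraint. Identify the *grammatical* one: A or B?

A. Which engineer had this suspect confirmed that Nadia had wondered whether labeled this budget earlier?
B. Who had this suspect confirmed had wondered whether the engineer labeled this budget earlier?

B

In A, the wh-phrase is extracted from inside a wh-island (introduced by "whether"), which blocks movement.
In B, the extraction path crosses only that-complement boundaries, which are transparent.
So B is grammatical.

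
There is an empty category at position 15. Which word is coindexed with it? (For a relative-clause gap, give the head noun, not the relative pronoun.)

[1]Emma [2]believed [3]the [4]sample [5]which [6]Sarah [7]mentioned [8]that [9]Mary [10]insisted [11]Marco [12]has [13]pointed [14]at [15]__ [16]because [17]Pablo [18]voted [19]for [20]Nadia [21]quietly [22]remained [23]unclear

The gap at 15 is the prepositional object of "pointed", inside a relative clause.
The relative pronoun is "which" (word 5); it is bound by the head noun immediately before it.
Its filler is the head noun "sample", at word 4.

4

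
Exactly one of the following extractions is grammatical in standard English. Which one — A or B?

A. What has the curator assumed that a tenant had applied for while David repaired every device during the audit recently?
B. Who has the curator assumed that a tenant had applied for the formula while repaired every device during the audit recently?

In B, the wh-phrase is extracted from inside an adjunct island (introduced by "while"), which blocks movement.
In A, the extraction path crosses only that-complement boundaries, which are transparent.
So A is grammatical.

A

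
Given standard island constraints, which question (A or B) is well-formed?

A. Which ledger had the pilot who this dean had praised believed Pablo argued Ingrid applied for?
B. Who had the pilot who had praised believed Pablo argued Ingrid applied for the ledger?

In B, the wh-phrase is extracted from inside a complex-NP island (relative clause) (introduced by "who"), which blocks movement.
In A, the extraction path crosses only that-complement boundaries, which are transparent.
So A is grammatical.

A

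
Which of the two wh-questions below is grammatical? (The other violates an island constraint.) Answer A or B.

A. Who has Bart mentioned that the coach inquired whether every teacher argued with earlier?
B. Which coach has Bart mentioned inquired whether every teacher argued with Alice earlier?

In A, the wh-phrase is extracted from inside a wh-island (introduced by "whether"), which blocks movement.
In B, the extraction path crosses only that-complement boundaries, which are transparent.
So B is grammatical.

B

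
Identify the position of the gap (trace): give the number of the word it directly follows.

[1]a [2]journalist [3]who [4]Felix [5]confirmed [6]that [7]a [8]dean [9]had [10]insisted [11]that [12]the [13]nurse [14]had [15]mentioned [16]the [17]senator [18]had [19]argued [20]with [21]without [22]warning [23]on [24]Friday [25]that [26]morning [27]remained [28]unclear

20

The displaced element is "a journalist" (word 2).
It is linked across 3 clause boundaries (that → that → Ø).
It functions as the object of the preposition "with" of "argued", so the gap sits immediately after word 20 ("with").
Base order: Felix confirmed that a dean had insisted that the nurse had mentioned the senator had argued with a journalist without warning on Friday that morning.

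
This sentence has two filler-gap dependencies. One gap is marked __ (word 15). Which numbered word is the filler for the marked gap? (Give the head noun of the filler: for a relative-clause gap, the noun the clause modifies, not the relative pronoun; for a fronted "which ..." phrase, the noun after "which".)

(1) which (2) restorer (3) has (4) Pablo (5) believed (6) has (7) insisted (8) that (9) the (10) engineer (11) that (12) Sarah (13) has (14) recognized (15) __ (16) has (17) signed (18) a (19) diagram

The marked gap is inside the relative clause, the direct object of "recognized".
Its filler is the head noun "engineer" (via "that"), at word 10.
(The other dependency links word 2 to a gap after word 5.)

10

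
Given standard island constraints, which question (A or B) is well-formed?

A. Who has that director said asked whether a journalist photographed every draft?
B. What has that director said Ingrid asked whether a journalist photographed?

A

In B, the wh-phrase is extracted from inside a wh-island (introduced by "whether"), which blocks movement.
In A, the extraction path crosses only that-complement boundaries, which are transparent.
So A is grammatical.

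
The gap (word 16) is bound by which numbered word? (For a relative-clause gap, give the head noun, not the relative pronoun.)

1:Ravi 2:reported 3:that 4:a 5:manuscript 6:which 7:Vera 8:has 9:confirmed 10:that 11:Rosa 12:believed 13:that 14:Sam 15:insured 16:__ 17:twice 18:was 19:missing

The gap at 16 is the object of "insured", inside a relative clause.
The relative pronoun is "which" (word 6); it is bound by the head noun immediately before it.
Its filler is the head noun "manuscript", at word 5.

5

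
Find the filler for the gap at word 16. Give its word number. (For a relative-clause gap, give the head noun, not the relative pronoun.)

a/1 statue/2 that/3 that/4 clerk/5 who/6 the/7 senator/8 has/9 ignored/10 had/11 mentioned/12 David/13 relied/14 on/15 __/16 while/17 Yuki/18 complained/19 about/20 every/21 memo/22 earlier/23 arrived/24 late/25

The gap at 16 is the prepositional object of "relied", inside a relative clause.
The relative pronoun is "that" (word 3); it is bound by the head noun immediately before it.
Its filler is the head noun "statue", at word 2.

2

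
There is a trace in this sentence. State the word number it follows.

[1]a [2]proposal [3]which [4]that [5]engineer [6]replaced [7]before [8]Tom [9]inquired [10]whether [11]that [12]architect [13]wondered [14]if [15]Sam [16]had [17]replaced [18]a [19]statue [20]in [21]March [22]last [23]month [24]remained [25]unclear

6

The displaced element is "a proposal" (word 2).
It functions as the direct object of "replaced", so the gap sits immediately after word 6 ("replaced").
Base order: That engineer replaced a proposal before Tom inquired whether that architect wondered if Sam had replaced a statue in March last month.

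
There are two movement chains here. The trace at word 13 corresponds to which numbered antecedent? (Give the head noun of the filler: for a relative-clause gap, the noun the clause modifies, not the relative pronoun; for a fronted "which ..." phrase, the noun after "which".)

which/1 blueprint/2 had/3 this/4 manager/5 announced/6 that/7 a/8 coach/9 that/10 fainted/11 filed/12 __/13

2

The marked gap is the direct object of "filed".
Its filler is the fronted wh-phrase "which blueprint", at word 2.
(The other dependency links word 9 to a gap after word 10.)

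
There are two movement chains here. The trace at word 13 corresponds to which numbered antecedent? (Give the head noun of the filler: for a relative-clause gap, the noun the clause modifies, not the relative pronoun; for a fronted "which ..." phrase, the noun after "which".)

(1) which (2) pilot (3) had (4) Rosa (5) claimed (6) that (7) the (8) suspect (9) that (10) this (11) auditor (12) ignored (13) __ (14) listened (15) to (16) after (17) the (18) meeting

8

The marked gap is inside the relative clause, the direct object of "ignored".
Its filler is the head noun "suspect" (via "that"), at word 8.
(The other dependency links word 2 to a gap after word 15.)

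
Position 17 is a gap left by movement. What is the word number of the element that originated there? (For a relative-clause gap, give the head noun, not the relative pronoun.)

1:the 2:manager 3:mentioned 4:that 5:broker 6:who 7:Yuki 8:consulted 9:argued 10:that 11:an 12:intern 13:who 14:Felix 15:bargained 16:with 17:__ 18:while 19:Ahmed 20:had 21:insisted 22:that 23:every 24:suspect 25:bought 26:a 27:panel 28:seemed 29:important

12

The gap at 17 is the prepositional object of "bargained", inside a relative clause.
The relative pronoun is "who" (word 13); it is bound by the head noun immediately before it.
Its filler is the head noun "intern", at word 12.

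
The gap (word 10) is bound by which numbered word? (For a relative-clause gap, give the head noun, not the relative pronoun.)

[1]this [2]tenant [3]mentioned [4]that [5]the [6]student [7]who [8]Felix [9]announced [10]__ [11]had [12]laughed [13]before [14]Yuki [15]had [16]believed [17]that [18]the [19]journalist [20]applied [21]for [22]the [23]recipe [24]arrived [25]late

The gap at 10 is the subject of "laughed", inside a relative clause.
The relative pronoun is "who" (word 7); it is bound by the head noun immediately before it.
Its filler is the head noun "student", at word 6.

6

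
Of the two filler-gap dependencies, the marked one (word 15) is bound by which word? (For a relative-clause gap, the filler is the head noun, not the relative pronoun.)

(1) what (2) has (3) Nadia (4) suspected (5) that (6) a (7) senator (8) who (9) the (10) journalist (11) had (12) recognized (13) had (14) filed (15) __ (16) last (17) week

The marked gap is the direct object of "filed".
Its filler is the fronted wh-phrase "what", at word 1.
(The other dependency links word 7 to a gap after word 12.)

1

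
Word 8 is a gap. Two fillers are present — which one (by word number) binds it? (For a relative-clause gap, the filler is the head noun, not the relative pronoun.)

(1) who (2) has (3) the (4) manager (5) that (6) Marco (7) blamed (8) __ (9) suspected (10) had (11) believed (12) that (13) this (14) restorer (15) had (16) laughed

The marked gap is inside the relative clause, the direct object of "blamed".
Its filler is the head noun "manager" (via "that"), at word 4.
(The other dependency links word 1 to a gap after word 9.)

4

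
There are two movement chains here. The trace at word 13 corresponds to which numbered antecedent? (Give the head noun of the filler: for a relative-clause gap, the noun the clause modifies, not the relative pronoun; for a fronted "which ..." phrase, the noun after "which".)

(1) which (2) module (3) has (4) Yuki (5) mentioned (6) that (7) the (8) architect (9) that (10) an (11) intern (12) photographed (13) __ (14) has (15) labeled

The marked gap is inside the relative clause, the direct object of "photographed".
Its filler is the head noun "architect" (via "that"), at word 8.
(The other dependency links word 2 to a gap after word 15.)

8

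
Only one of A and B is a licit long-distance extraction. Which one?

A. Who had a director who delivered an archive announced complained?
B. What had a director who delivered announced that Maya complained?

In B, the wh-phrase is extracted from inside a complex-NP island (relative clause) (introduced by "who"), which blocks movement.
In A, the extraction path crosses only that-complement boundaries, which are transparent.
So A is grammatical.

A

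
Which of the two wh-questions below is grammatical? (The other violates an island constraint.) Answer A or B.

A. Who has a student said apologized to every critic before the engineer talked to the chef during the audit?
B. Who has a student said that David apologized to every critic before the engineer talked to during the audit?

A

In B, the wh-phrase is extracted from inside an adjunct island (introduced by "before"), which blocks movement.
In A, the extraction path crosses only that-complement boundaries, which are transparent.
So A is grammatical.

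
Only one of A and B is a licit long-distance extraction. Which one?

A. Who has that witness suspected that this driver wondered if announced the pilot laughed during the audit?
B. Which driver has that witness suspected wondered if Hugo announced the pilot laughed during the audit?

In A, the wh-phrase is extracted from inside a wh-island (introduced by "if"), which blocks movement.
In B, the extraction path crosses only that-complement boundaries, which are transparent.
So B is grammatical.

B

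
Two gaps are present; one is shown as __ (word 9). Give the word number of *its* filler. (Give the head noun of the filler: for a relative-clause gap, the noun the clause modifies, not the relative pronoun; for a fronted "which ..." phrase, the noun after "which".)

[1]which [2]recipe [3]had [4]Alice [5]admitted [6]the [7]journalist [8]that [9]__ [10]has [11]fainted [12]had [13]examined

7

The marked gap is inside the relative clause, the subject of "fainted".
Its filler is the head noun "journalist" (via "that"), at word 7.
(The other dependency links word 2 to a gap after word 13.)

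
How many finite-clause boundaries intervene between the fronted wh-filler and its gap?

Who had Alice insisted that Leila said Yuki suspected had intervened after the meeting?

"who" is extracted from the subject of "intervened".
Boundaries crossed, outermost first: [that], [Ø], [Ø] — 3 in total.

3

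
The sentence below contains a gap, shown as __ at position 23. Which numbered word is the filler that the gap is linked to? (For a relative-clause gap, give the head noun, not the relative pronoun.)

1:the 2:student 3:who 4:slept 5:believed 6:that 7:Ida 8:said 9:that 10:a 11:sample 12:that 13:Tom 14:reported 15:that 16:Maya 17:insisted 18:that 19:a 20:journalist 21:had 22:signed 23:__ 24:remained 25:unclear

The gap at 23 is the object of "signed", inside a relative clause.
The relative pronoun is "that" (word 12); it is bound by the head noun immediately before it.
Its filler is the head noun "sample", at word 11.

11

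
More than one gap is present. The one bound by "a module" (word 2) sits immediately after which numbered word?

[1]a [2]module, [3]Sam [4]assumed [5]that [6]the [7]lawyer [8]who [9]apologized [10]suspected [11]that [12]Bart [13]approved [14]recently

The displaced element is "a module" (word 2).
It is linked across 2 clause boundaries (that → that).
It functions as the direct object of "approved", so the gap sits immediately after word 13 ("approved").
Base order: Sam assumed that the lawyer who apologized suspected that Bart approved a module recently.

13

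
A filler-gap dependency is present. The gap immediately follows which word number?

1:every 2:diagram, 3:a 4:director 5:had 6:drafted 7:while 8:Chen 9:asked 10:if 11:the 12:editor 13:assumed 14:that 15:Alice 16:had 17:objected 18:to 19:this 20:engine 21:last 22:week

6

The displaced element is "every diagram" (word 2).
It functions as the direct object of "drafted", so the gap sits immediately after word 6 ("drafted").
Base order: A director had drafted every diagram while Chen asked if the editor assumed that Alice had objected to this engine last week.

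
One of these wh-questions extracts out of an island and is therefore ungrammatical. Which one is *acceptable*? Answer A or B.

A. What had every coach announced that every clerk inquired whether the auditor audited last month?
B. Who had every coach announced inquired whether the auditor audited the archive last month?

In A, the wh-phrase is extracted from inside a wh-island (introduced by "whether"), which blocks movement.
In B, the extraction path crosses only that-complement boundaries, which are transparent.
So B is grammatical.

B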